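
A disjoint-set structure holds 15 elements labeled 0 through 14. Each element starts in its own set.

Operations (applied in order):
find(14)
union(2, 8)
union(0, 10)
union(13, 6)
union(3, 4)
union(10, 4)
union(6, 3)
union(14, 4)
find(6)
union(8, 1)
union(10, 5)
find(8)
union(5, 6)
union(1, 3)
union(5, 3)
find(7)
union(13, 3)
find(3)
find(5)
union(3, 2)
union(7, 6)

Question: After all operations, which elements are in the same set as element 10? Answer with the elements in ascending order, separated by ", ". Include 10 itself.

Step 1: find(14) -> no change; set of 14 is {14}
Step 2: union(2, 8) -> merged; set of 2 now {2, 8}
Step 3: union(0, 10) -> merged; set of 0 now {0, 10}
Step 4: union(13, 6) -> merged; set of 13 now {6, 13}
Step 5: union(3, 4) -> merged; set of 3 now {3, 4}
Step 6: union(10, 4) -> merged; set of 10 now {0, 3, 4, 10}
Step 7: union(6, 3) -> merged; set of 6 now {0, 3, 4, 6, 10, 13}
Step 8: union(14, 4) -> merged; set of 14 now {0, 3, 4, 6, 10, 13, 14}
Step 9: find(6) -> no change; set of 6 is {0, 3, 4, 6, 10, 13, 14}
Step 10: union(8, 1) -> merged; set of 8 now {1, 2, 8}
Step 11: union(10, 5) -> merged; set of 10 now {0, 3, 4, 5, 6, 10, 13, 14}
Step 12: find(8) -> no change; set of 8 is {1, 2, 8}
Step 13: union(5, 6) -> already same set; set of 5 now {0, 3, 4, 5, 6, 10, 13, 14}
Step 14: union(1, 3) -> merged; set of 1 now {0, 1, 2, 3, 4, 5, 6, 8, 10, 13, 14}
Step 15: union(5, 3) -> already same set; set of 5 now {0, 1, 2, 3, 4, 5, 6, 8, 10, 13, 14}
Step 16: find(7) -> no change; set of 7 is {7}
Step 17: union(13, 3) -> already same set; set of 13 now {0, 1, 2, 3, 4, 5, 6, 8, 10, 13, 14}
Step 18: find(3) -> no change; set of 3 is {0, 1, 2, 3, 4, 5, 6, 8, 10, 13, 14}
Step 19: find(5) -> no change; set of 5 is {0, 1, 2, 3, 4, 5, 6, 8, 10, 13, 14}
Step 20: union(3, 2) -> already same set; set of 3 now {0, 1, 2, 3, 4, 5, 6, 8, 10, 13, 14}
Step 21: union(7, 6) -> merged; set of 7 now {0, 1, 2, 3, 4, 5, 6, 7, 8, 10, 13, 14}
Component of 10: {0, 1, 2, 3, 4, 5, 6, 7, 8, 10, 13, 14}

Answer: 0, 1, 2, 3, 4, 5, 6, 7, 8, 10, 13, 14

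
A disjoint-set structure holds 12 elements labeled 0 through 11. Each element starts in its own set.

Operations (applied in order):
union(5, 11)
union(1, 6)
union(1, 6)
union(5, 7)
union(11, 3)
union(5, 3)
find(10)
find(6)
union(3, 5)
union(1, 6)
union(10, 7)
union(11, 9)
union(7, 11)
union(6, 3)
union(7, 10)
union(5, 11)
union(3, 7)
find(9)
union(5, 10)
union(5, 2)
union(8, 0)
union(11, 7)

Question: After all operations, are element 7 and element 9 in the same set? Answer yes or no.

Step 1: union(5, 11) -> merged; set of 5 now {5, 11}
Step 2: union(1, 6) -> merged; set of 1 now {1, 6}
Step 3: union(1, 6) -> already same set; set of 1 now {1, 6}
Step 4: union(5, 7) -> merged; set of 5 now {5, 7, 11}
Step 5: union(11, 3) -> merged; set of 11 now {3, 5, 7, 11}
Step 6: union(5, 3) -> already same set; set of 5 now {3, 5, 7, 11}
Step 7: find(10) -> no change; set of 10 is {10}
Step 8: find(6) -> no change; set of 6 is {1, 6}
Step 9: union(3, 5) -> already same set; set of 3 now {3, 5, 7, 11}
Step 10: union(1, 6) -> already same set; set of 1 now {1, 6}
Step 11: union(10, 7) -> merged; set of 10 now {3, 5, 7, 10, 11}
Step 12: union(11, 9) -> merged; set of 11 now {3, 5, 7, 9, 10, 11}
Step 13: union(7, 11) -> already same set; set of 7 now {3, 5, 7, 9, 10, 11}
Step 14: union(6, 3) -> merged; set of 6 now {1, 3, 5, 6, 7, 9, 10, 11}
Step 15: union(7, 10) -> already same set; set of 7 now {1, 3, 5, 6, 7, 9, 10, 11}
Step 16: union(5, 11) -> already same set; set of 5 now {1, 3, 5, 6, 7, 9, 10, 11}
Step 17: union(3, 7) -> already same set; set of 3 now {1, 3, 5, 6, 7, 9, 10, 11}
Step 18: find(9) -> no change; set of 9 is {1, 3, 5, 6, 7, 9, 10, 11}
Step 19: union(5, 10) -> already same set; set of 5 now {1, 3, 5, 6, 7, 9, 10, 11}
Step 20: union(5, 2) -> merged; set of 5 now {1, 2, 3, 5, 6, 7, 9, 10, 11}
Step 21: union(8, 0) -> merged; set of 8 now {0, 8}
Step 22: union(11, 7) -> already same set; set of 11 now {1, 2, 3, 5, 6, 7, 9, 10, 11}
Set of 7: {1, 2, 3, 5, 6, 7, 9, 10, 11}; 9 is a member.

Answer: yes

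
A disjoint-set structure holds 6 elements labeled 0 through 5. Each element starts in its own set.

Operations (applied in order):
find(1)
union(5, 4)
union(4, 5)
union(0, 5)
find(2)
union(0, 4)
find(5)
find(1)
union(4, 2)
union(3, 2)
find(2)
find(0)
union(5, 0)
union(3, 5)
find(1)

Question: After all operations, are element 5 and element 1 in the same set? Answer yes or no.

Answer: no

Derivation:
Step 1: find(1) -> no change; set of 1 is {1}
Step 2: union(5, 4) -> merged; set of 5 now {4, 5}
Step 3: union(4, 5) -> already same set; set of 4 now {4, 5}
Step 4: union(0, 5) -> merged; set of 0 now {0, 4, 5}
Step 5: find(2) -> no change; set of 2 is {2}
Step 6: union(0, 4) -> already same set; set of 0 now {0, 4, 5}
Step 7: find(5) -> no change; set of 5 is {0, 4, 5}
Step 8: find(1) -> no change; set of 1 is {1}
Step 9: union(4, 2) -> merged; set of 4 now {0, 2, 4, 5}
Step 10: union(3, 2) -> merged; set of 3 now {0, 2, 3, 4, 5}
Step 11: find(2) -> no change; set of 2 is {0, 2, 3, 4, 5}
Step 12: find(0) -> no change; set of 0 is {0, 2, 3, 4, 5}
Step 13: union(5, 0) -> already same set; set of 5 now {0, 2, 3, 4, 5}
Step 14: union(3, 5) -> already same set; set of 3 now {0, 2, 3, 4, 5}
Step 15: find(1) -> no change; set of 1 is {1}
Set of 5: {0, 2, 3, 4, 5}; 1 is not a member.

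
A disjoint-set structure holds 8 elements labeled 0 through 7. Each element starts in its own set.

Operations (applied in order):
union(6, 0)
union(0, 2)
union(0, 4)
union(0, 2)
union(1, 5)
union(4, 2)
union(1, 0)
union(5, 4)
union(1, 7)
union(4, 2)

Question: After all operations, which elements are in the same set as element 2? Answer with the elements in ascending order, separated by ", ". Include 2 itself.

Step 1: union(6, 0) -> merged; set of 6 now {0, 6}
Step 2: union(0, 2) -> merged; set of 0 now {0, 2, 6}
Step 3: union(0, 4) -> merged; set of 0 now {0, 2, 4, 6}
Step 4: union(0, 2) -> already same set; set of 0 now {0, 2, 4, 6}
Step 5: union(1, 5) -> merged; set of 1 now {1, 5}
Step 6: union(4, 2) -> already same set; set of 4 now {0, 2, 4, 6}
Step 7: union(1, 0) -> merged; set of 1 now {0, 1, 2, 4, 5, 6}
Step 8: union(5, 4) -> already same set; set of 5 now {0, 1, 2, 4, 5, 6}
Step 9: union(1, 7) -> merged; set of 1 now {0, 1, 2, 4, 5, 6, 7}
Step 10: union(4, 2) -> already same set; set of 4 now {0, 1, 2, 4, 5, 6, 7}
Component of 2: {0, 1, 2, 4, 5, 6, 7}

Answer: 0, 1, 2, 4, 5, 6, 7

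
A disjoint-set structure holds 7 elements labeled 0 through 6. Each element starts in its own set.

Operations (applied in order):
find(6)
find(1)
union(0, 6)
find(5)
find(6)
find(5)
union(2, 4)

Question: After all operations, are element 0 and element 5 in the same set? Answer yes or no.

Step 1: find(6) -> no change; set of 6 is {6}
Step 2: find(1) -> no change; set of 1 is {1}
Step 3: union(0, 6) -> merged; set of 0 now {0, 6}
Step 4: find(5) -> no change; set of 5 is {5}
Step 5: find(6) -> no change; set of 6 is {0, 6}
Step 6: find(5) -> no change; set of 5 is {5}
Step 7: union(2, 4) -> merged; set of 2 now {2, 4}
Set of 0: {0, 6}; 5 is not a member.

Answer: no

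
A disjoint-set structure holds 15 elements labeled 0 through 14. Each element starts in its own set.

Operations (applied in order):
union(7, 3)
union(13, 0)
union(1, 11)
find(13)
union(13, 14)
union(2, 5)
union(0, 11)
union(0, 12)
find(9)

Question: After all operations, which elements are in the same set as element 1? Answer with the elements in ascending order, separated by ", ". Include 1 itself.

Answer: 0, 1, 11, 12, 13, 14

Derivation:
Step 1: union(7, 3) -> merged; set of 7 now {3, 7}
Step 2: union(13, 0) -> merged; set of 13 now {0, 13}
Step 3: union(1, 11) -> merged; set of 1 now {1, 11}
Step 4: find(13) -> no change; set of 13 is {0, 13}
Step 5: union(13, 14) -> merged; set of 13 now {0, 13, 14}
Step 6: union(2, 5) -> merged; set of 2 now {2, 5}
Step 7: union(0, 11) -> merged; set of 0 now {0, 1, 11, 13, 14}
Step 8: union(0, 12) -> merged; set of 0 now {0, 1, 11, 12, 13, 14}
Step 9: find(9) -> no change; set of 9 is {9}
Component of 1: {0, 1, 11, 12, 13, 14}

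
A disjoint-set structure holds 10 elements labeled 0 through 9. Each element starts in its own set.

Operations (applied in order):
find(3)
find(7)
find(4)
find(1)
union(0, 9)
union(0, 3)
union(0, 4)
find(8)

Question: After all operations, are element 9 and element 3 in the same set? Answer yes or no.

Answer: yes

Derivation:
Step 1: find(3) -> no change; set of 3 is {3}
Step 2: find(7) -> no change; set of 7 is {7}
Step 3: find(4) -> no change; set of 4 is {4}
Step 4: find(1) -> no change; set of 1 is {1}
Step 5: union(0, 9) -> merged; set of 0 now {0, 9}
Step 6: union(0, 3) -> merged; set of 0 now {0, 3, 9}
Step 7: union(0, 4) -> merged; set of 0 now {0, 3, 4, 9}
Step 8: find(8) -> no change; set of 8 is {8}
Set of 9: {0, 3, 4, 9}; 3 is a member.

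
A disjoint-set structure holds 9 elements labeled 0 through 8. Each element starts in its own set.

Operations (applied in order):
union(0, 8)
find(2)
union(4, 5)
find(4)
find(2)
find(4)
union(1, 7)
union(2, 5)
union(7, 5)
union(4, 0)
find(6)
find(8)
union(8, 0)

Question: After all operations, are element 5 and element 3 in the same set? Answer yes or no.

Step 1: union(0, 8) -> merged; set of 0 now {0, 8}
Step 2: find(2) -> no change; set of 2 is {2}
Step 3: union(4, 5) -> merged; set of 4 now {4, 5}
Step 4: find(4) -> no change; set of 4 is {4, 5}
Step 5: find(2) -> no change; set of 2 is {2}
Step 6: find(4) -> no change; set of 4 is {4, 5}
Step 7: union(1, 7) -> merged; set of 1 now {1, 7}
Step 8: union(2, 5) -> merged; set of 2 now {2, 4, 5}
Step 9: union(7, 5) -> merged; set of 7 now {1, 2, 4, 5, 7}
Step 10: union(4, 0) -> merged; set of 4 now {0, 1, 2, 4, 5, 7, 8}
Step 11: find(6) -> no change; set of 6 is {6}
Step 12: find(8) -> no change; set of 8 is {0, 1, 2, 4, 5, 7, 8}
Step 13: union(8, 0) -> already same set; set of 8 now {0, 1, 2, 4, 5, 7, 8}
Set of 5: {0, 1, 2, 4, 5, 7, 8}; 3 is not a member.

Answer: no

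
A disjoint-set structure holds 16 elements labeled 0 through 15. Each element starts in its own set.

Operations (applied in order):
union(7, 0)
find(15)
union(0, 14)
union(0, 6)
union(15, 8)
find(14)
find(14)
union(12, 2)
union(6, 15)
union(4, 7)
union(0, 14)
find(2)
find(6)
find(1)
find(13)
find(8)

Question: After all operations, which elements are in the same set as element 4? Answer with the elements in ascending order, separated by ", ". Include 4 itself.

Answer: 0, 4, 6, 7, 8, 14, 15

Derivation:
Step 1: union(7, 0) -> merged; set of 7 now {0, 7}
Step 2: find(15) -> no change; set of 15 is {15}
Step 3: union(0, 14) -> merged; set of 0 now {0, 7, 14}
Step 4: union(0, 6) -> merged; set of 0 now {0, 6, 7, 14}
Step 5: union(15, 8) -> merged; set of 15 now {8, 15}
Step 6: find(14) -> no change; set of 14 is {0, 6, 7, 14}
Step 7: find(14) -> no change; set of 14 is {0, 6, 7, 14}
Step 8: union(12, 2) -> merged; set of 12 now {2, 12}
Step 9: union(6, 15) -> merged; set of 6 now {0, 6, 7, 8, 14, 15}
Step 10: union(4, 7) -> merged; set of 4 now {0, 4, 6, 7, 8, 14, 15}
Step 11: union(0, 14) -> already same set; set of 0 now {0, 4, 6, 7, 8, 14, 15}
Step 12: find(2) -> no change; set of 2 is {2, 12}
Step 13: find(6) -> no change; set of 6 is {0, 4, 6, 7, 8, 14, 15}
Step 14: find(1) -> no change; set of 1 is {1}
Step 15: find(13) -> no change; set of 13 is {13}
Step 16: find(8) -> no change; set of 8 is {0, 4, 6, 7, 8, 14, 15}
Component of 4: {0, 4, 6, 7, 8, 14, 15}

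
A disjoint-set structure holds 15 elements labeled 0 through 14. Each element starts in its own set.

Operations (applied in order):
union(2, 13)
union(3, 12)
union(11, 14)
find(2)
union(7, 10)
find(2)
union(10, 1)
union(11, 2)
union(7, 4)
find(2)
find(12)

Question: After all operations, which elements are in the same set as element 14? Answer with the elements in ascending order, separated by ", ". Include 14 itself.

Answer: 2, 11, 13, 14

Derivation:
Step 1: union(2, 13) -> merged; set of 2 now {2, 13}
Step 2: union(3, 12) -> merged; set of 3 now {3, 12}
Step 3: union(11, 14) -> merged; set of 11 now {11, 14}
Step 4: find(2) -> no change; set of 2 is {2, 13}
Step 5: union(7, 10) -> merged; set of 7 now {7, 10}
Step 6: find(2) -> no change; set of 2 is {2, 13}
Step 7: union(10, 1) -> merged; set of 10 now {1, 7, 10}
Step 8: union(11, 2) -> merged; set of 11 now {2, 11, 13, 14}
Step 9: union(7, 4) -> merged; set of 7 now {1, 4, 7, 10}
Step 10: find(2) -> no change; set of 2 is {2, 11, 13, 14}
Step 11: find(12) -> no change; set of 12 is {3, 12}
Component of 14: {2, 11, 13, 14}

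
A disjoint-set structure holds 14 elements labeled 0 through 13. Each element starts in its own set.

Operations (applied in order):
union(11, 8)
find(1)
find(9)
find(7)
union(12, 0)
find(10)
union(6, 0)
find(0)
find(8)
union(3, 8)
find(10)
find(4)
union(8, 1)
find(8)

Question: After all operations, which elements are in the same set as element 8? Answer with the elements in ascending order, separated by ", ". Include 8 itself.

Step 1: union(11, 8) -> merged; set of 11 now {8, 11}
Step 2: find(1) -> no change; set of 1 is {1}
Step 3: find(9) -> no change; set of 9 is {9}
Step 4: find(7) -> no change; set of 7 is {7}
Step 5: union(12, 0) -> merged; set of 12 now {0, 12}
Step 6: find(10) -> no change; set of 10 is {10}
Step 7: union(6, 0) -> merged; set of 6 now {0, 6, 12}
Step 8: find(0) -> no change; set of 0 is {0, 6, 12}
Step 9: find(8) -> no change; set of 8 is {8, 11}
Step 10: union(3, 8) -> merged; set of 3 now {3, 8, 11}
Step 11: find(10) -> no change; set of 10 is {10}
Step 12: find(4) -> no change; set of 4 is {4}
Step 13: union(8, 1) -> merged; set of 8 now {1, 3, 8, 11}
Step 14: find(8) -> no change; set of 8 is {1, 3, 8, 11}
Component of 8: {1, 3, 8, 11}

Answer: 1, 3, 8, 11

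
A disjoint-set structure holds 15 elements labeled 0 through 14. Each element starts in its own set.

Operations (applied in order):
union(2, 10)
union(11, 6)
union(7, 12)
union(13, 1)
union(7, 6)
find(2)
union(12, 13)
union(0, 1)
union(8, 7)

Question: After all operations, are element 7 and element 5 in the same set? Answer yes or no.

Step 1: union(2, 10) -> merged; set of 2 now {2, 10}
Step 2: union(11, 6) -> merged; set of 11 now {6, 11}
Step 3: union(7, 12) -> merged; set of 7 now {7, 12}
Step 4: union(13, 1) -> merged; set of 13 now {1, 13}
Step 5: union(7, 6) -> merged; set of 7 now {6, 7, 11, 12}
Step 6: find(2) -> no change; set of 2 is {2, 10}
Step 7: union(12, 13) -> merged; set of 12 now {1, 6, 7, 11, 12, 13}
Step 8: union(0, 1) -> merged; set of 0 now {0, 1, 6, 7, 11, 12, 13}
Step 9: union(8, 7) -> merged; set of 8 now {0, 1, 6, 7, 8, 11, 12, 13}
Set of 7: {0, 1, 6, 7, 8, 11, 12, 13}; 5 is not a member.

Answer: no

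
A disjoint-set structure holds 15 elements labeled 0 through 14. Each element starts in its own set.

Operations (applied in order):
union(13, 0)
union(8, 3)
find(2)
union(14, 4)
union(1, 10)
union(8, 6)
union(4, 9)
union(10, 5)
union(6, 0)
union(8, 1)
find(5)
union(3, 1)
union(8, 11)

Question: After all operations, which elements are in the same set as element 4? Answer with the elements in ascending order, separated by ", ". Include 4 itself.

Step 1: union(13, 0) -> merged; set of 13 now {0, 13}
Step 2: union(8, 3) -> merged; set of 8 now {3, 8}
Step 3: find(2) -> no change; set of 2 is {2}
Step 4: union(14, 4) -> merged; set of 14 now {4, 14}
Step 5: union(1, 10) -> merged; set of 1 now {1, 10}
Step 6: union(8, 6) -> merged; set of 8 now {3, 6, 8}
Step 7: union(4, 9) -> merged; set of 4 now {4, 9, 14}
Step 8: union(10, 5) -> merged; set of 10 now {1, 5, 10}
Step 9: union(6, 0) -> merged; set of 6 now {0, 3, 6, 8, 13}
Step 10: union(8, 1) -> merged; set of 8 now {0, 1, 3, 5, 6, 8, 10, 13}
Step 11: find(5) -> no change; set of 5 is {0, 1, 3, 5, 6, 8, 10, 13}
Step 12: union(3, 1) -> already same set; set of 3 now {0, 1, 3, 5, 6, 8, 10, 13}
Step 13: union(8, 11) -> merged; set of 8 now {0, 1, 3, 5, 6, 8, 10, 11, 13}
Component of 4: {4, 9, 14}

Answer: 4, 9, 14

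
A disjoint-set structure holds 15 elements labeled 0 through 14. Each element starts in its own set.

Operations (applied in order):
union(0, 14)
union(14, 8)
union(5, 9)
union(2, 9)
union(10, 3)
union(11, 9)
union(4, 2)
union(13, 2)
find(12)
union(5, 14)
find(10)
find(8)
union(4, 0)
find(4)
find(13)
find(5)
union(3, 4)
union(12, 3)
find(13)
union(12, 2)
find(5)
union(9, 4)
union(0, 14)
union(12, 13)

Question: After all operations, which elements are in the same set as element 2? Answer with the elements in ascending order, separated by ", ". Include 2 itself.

Answer: 0, 2, 3, 4, 5, 8, 9, 10, 11, 12, 13, 14

Derivation:
Step 1: union(0, 14) -> merged; set of 0 now {0, 14}
Step 2: union(14, 8) -> merged; set of 14 now {0, 8, 14}
Step 3: union(5, 9) -> merged; set of 5 now {5, 9}
Step 4: union(2, 9) -> merged; set of 2 now {2, 5, 9}
Step 5: union(10, 3) -> merged; set of 10 now {3, 10}
Step 6: union(11, 9) -> merged; set of 11 now {2, 5, 9, 11}
Step 7: union(4, 2) -> merged; set of 4 now {2, 4, 5, 9, 11}
Step 8: union(13, 2) -> merged; set of 13 now {2, 4, 5, 9, 11, 13}
Step 9: find(12) -> no change; set of 12 is {12}
Step 10: union(5, 14) -> merged; set of 5 now {0, 2, 4, 5, 8, 9, 11, 13, 14}
Step 11: find(10) -> no change; set of 10 is {3, 10}
Step 12: find(8) -> no change; set of 8 is {0, 2, 4, 5, 8, 9, 11, 13, 14}
Step 13: union(4, 0) -> already same set; set of 4 now {0, 2, 4, 5, 8, 9, 11, 13, 14}
Step 14: find(4) -> no change; set of 4 is {0, 2, 4, 5, 8, 9, 11, 13, 14}
Step 15: find(13) -> no change; set of 13 is {0, 2, 4, 5, 8, 9, 11, 13, 14}
Step 16: find(5) -> no change; set of 5 is {0, 2, 4, 5, 8, 9, 11, 13, 14}
Step 17: union(3, 4) -> merged; set of 3 now {0, 2, 3, 4, 5, 8, 9, 10, 11, 13, 14}
Step 18: union(12, 3) -> merged; set of 12 now {0, 2, 3, 4, 5, 8, 9, 10, 11, 12, 13, 14}
Step 19: find(13) -> no change; set of 13 is {0, 2, 3, 4, 5, 8, 9, 10, 11, 12, 13, 14}
Step 20: union(12, 2) -> already same set; set of 12 now {0, 2, 3, 4, 5, 8, 9, 10, 11, 12, 13, 14}
Step 21: find(5) -> no change; set of 5 is {0, 2, 3, 4, 5, 8, 9, 10, 11, 12, 13, 14}
Step 22: union(9, 4) -> already same set; set of 9 now {0, 2, 3, 4, 5, 8, 9, 10, 11, 12, 13, 14}
Step 23: union(0, 14) -> already same set; set of 0 now {0, 2, 3, 4, 5, 8, 9, 10, 11, 12, 13, 14}
Step 24: union(12, 13) -> already same set; set of 12 now {0, 2, 3, 4, 5, 8, 9, 10, 11, 12, 13, 14}
Component of 2: {0, 2, 3, 4, 5, 8, 9, 10, 11, 12, 13, 14}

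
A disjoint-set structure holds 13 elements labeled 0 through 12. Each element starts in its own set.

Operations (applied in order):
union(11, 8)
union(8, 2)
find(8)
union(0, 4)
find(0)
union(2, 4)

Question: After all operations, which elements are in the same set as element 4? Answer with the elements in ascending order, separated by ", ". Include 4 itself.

Answer: 0, 2, 4, 8, 11

Derivation:
Step 1: union(11, 8) -> merged; set of 11 now {8, 11}
Step 2: union(8, 2) -> merged; set of 8 now {2, 8, 11}
Step 3: find(8) -> no change; set of 8 is {2, 8, 11}
Step 4: union(0, 4) -> merged; set of 0 now {0, 4}
Step 5: find(0) -> no change; set of 0 is {0, 4}
Step 6: union(2, 4) -> merged; set of 2 now {0, 2, 4, 8, 11}
Component of 4: {0, 2, 4, 8, 11}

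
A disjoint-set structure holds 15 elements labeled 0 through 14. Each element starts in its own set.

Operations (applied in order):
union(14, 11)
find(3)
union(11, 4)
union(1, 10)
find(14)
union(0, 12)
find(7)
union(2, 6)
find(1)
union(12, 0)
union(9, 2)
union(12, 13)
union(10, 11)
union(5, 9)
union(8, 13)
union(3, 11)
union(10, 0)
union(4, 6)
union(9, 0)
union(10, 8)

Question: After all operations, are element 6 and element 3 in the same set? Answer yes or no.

Answer: yes

Derivation:
Step 1: union(14, 11) -> merged; set of 14 now {11, 14}
Step 2: find(3) -> no change; set of 3 is {3}
Step 3: union(11, 4) -> merged; set of 11 now {4, 11, 14}
Step 4: union(1, 10) -> merged; set of 1 now {1, 10}
Step 5: find(14) -> no change; set of 14 is {4, 11, 14}
Step 6: union(0, 12) -> merged; set of 0 now {0, 12}
Step 7: find(7) -> no change; set of 7 is {7}
Step 8: union(2, 6) -> merged; set of 2 now {2, 6}
Step 9: find(1) -> no change; set of 1 is {1, 10}
Step 10: union(12, 0) -> already same set; set of 12 now {0, 12}
Step 11: union(9, 2) -> merged; set of 9 now {2, 6, 9}
Step 12: union(12, 13) -> merged; set of 12 now {0, 12, 13}
Step 13: union(10, 11) -> merged; set of 10 now {1, 4, 10, 11, 14}
Step 14: union(5, 9) -> merged; set of 5 now {2, 5, 6, 9}
Step 15: union(8, 13) -> merged; set of 8 now {0, 8, 12, 13}
Step 16: union(3, 11) -> merged; set of 3 now {1, 3, 4, 10, 11, 14}
Step 17: union(10, 0) -> merged; set of 10 now {0, 1, 3, 4, 8, 10, 11, 12, 13, 14}
Step 18: union(4, 6) -> merged; set of 4 now {0, 1, 2, 3, 4, 5, 6, 8, 9, 10, 11, 12, 13, 14}
Step 19: union(9, 0) -> already same set; set of 9 now {0, 1, 2, 3, 4, 5, 6, 8, 9, 10, 11, 12, 13, 14}
Step 20: union(10, 8) -> already same set; set of 10 now {0, 1, 2, 3, 4, 5, 6, 8, 9, 10, 11, 12, 13, 14}
Set of 6: {0, 1, 2, 3, 4, 5, 6, 8, 9, 10, 11, 12, 13, 14}; 3 is a member.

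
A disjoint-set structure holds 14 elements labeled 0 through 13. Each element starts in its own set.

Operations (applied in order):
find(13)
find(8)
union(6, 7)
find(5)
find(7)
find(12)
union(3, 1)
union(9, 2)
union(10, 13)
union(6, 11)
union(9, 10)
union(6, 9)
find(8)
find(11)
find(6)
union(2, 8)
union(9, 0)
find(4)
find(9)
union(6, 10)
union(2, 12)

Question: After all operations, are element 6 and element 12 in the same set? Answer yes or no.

Step 1: find(13) -> no change; set of 13 is {13}
Step 2: find(8) -> no change; set of 8 is {8}
Step 3: union(6, 7) -> merged; set of 6 now {6, 7}
Step 4: find(5) -> no change; set of 5 is {5}
Step 5: find(7) -> no change; set of 7 is {6, 7}
Step 6: find(12) -> no change; set of 12 is {12}
Step 7: union(3, 1) -> merged; set of 3 now {1, 3}
Step 8: union(9, 2) -> merged; set of 9 now {2, 9}
Step 9: union(10, 13) -> merged; set of 10 now {10, 13}
Step 10: union(6, 11) -> merged; set of 6 now {6, 7, 11}
Step 11: union(9, 10) -> merged; set of 9 now {2, 9, 10, 13}
Step 12: union(6, 9) -> merged; set of 6 now {2, 6, 7, 9, 10, 11, 13}
Step 13: find(8) -> no change; set of 8 is {8}
Step 14: find(11) -> no change; set of 11 is {2, 6, 7, 9, 10, 11, 13}
Step 15: find(6) -> no change; set of 6 is {2, 6, 7, 9, 10, 11, 13}
Step 16: union(2, 8) -> merged; set of 2 now {2, 6, 7, 8, 9, 10, 11, 13}
Step 17: union(9, 0) -> merged; set of 9 now {0, 2, 6, 7, 8, 9, 10, 11, 13}
Step 18: find(4) -> no change; set of 4 is {4}
Step 19: find(9) -> no change; set of 9 is {0, 2, 6, 7, 8, 9, 10, 11, 13}
Step 20: union(6, 10) -> already same set; set of 6 now {0, 2, 6, 7, 8, 9, 10, 11, 13}
Step 21: union(2, 12) -> merged; set of 2 now {0, 2, 6, 7, 8, 9, 10, 11, 12, 13}
Set of 6: {0, 2, 6, 7, 8, 9, 10, 11, 12, 13}; 12 is a member.

Answer: yes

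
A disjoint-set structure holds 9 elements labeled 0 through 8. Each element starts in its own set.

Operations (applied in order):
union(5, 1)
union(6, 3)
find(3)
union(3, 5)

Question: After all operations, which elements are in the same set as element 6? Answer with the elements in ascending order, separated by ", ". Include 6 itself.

Step 1: union(5, 1) -> merged; set of 5 now {1, 5}
Step 2: union(6, 3) -> merged; set of 6 now {3, 6}
Step 3: find(3) -> no change; set of 3 is {3, 6}
Step 4: union(3, 5) -> merged; set of 3 now {1, 3, 5, 6}
Component of 6: {1, 3, 5, 6}

Answer: 1, 3, 5, 6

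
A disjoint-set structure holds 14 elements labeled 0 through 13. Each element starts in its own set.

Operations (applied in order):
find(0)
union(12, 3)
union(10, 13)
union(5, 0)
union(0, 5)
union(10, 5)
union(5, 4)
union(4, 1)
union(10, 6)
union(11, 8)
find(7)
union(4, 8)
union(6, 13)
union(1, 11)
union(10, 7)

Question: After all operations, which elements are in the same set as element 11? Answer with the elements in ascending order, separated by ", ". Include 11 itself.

Step 1: find(0) -> no change; set of 0 is {0}
Step 2: union(12, 3) -> merged; set of 12 now {3, 12}
Step 3: union(10, 13) -> merged; set of 10 now {10, 13}
Step 4: union(5, 0) -> merged; set of 5 now {0, 5}
Step 5: union(0, 5) -> already same set; set of 0 now {0, 5}
Step 6: union(10, 5) -> merged; set of 10 now {0, 5, 10, 13}
Step 7: union(5, 4) -> merged; set of 5 now {0, 4, 5, 10, 13}
Step 8: union(4, 1) -> merged; set of 4 now {0, 1, 4, 5, 10, 13}
Step 9: union(10, 6) -> merged; set of 10 now {0, 1, 4, 5, 6, 10, 13}
Step 10: union(11, 8) -> merged; set of 11 now {8, 11}
Step 11: find(7) -> no change; set of 7 is {7}
Step 12: union(4, 8) -> merged; set of 4 now {0, 1, 4, 5, 6, 8, 10, 11, 13}
Step 13: union(6, 13) -> already same set; set of 6 now {0, 1, 4, 5, 6, 8, 10, 11, 13}
Step 14: union(1, 11) -> already same set; set of 1 now {0, 1, 4, 5, 6, 8, 10, 11, 13}
Step 15: union(10, 7) -> merged; set of 10 now {0, 1, 4, 5, 6, 7, 8, 10, 11, 13}
Component of 11: {0, 1, 4, 5, 6, 7, 8, 10, 11, 13}

Answer: 0, 1, 4, 5, 6, 7, 8, 10, 11, 13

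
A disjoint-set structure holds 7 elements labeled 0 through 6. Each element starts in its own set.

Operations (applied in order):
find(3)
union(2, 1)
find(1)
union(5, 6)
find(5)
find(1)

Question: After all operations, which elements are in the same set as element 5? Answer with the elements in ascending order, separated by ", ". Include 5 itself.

Step 1: find(3) -> no change; set of 3 is {3}
Step 2: union(2, 1) -> merged; set of 2 now {1, 2}
Step 3: find(1) -> no change; set of 1 is {1, 2}
Step 4: union(5, 6) -> merged; set of 5 now {5, 6}
Step 5: find(5) -> no change; set of 5 is {5, 6}
Step 6: find(1) -> no change; set of 1 is {1, 2}
Component of 5: {5, 6}

Answer: 5, 6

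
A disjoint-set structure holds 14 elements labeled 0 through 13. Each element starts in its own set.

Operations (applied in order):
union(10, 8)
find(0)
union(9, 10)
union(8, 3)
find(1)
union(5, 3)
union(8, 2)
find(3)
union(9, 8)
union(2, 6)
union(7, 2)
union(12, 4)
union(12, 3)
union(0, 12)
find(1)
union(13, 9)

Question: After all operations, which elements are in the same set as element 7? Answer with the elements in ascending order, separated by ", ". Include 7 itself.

Step 1: union(10, 8) -> merged; set of 10 now {8, 10}
Step 2: find(0) -> no change; set of 0 is {0}
Step 3: union(9, 10) -> merged; set of 9 now {8, 9, 10}
Step 4: union(8, 3) -> merged; set of 8 now {3, 8, 9, 10}
Step 5: find(1) -> no change; set of 1 is {1}
Step 6: union(5, 3) -> merged; set of 5 now {3, 5, 8, 9, 10}
Step 7: union(8, 2) -> merged; set of 8 now {2, 3, 5, 8, 9, 10}
Step 8: find(3) -> no change; set of 3 is {2, 3, 5, 8, 9, 10}
Step 9: union(9, 8) -> already same set; set of 9 now {2, 3, 5, 8, 9, 10}
Step 10: union(2, 6) -> merged; set of 2 now {2, 3, 5, 6, 8, 9, 10}
Step 11: union(7, 2) -> merged; set of 7 now {2, 3, 5, 6, 7, 8, 9, 10}
Step 12: union(12, 4) -> merged; set of 12 now {4, 12}
Step 13: union(12, 3) -> merged; set of 12 now {2, 3, 4, 5, 6, 7, 8, 9, 10, 12}
Step 14: union(0, 12) -> merged; set of 0 now {0, 2, 3, 4, 5, 6, 7, 8, 9, 10, 12}
Step 15: find(1) -> no change; set of 1 is {1}
Step 16: union(13, 9) -> merged; set of 13 now {0, 2, 3, 4, 5, 6, 7, 8, 9, 10, 12, 13}
Component of 7: {0, 2, 3, 4, 5, 6, 7, 8, 9, 10, 12, 13}

Answer: 0, 2, 3, 4, 5, 6, 7, 8, 9, 10, 12, 13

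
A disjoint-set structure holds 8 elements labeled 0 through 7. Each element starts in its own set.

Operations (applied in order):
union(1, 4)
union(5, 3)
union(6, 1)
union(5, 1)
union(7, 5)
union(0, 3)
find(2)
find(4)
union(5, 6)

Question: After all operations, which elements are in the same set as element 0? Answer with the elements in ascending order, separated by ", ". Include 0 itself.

Answer: 0, 1, 3, 4, 5, 6, 7

Derivation:
Step 1: union(1, 4) -> merged; set of 1 now {1, 4}
Step 2: union(5, 3) -> merged; set of 5 now {3, 5}
Step 3: union(6, 1) -> merged; set of 6 now {1, 4, 6}
Step 4: union(5, 1) -> merged; set of 5 now {1, 3, 4, 5, 6}
Step 5: union(7, 5) -> merged; set of 7 now {1, 3, 4, 5, 6, 7}
Step 6: union(0, 3) -> merged; set of 0 now {0, 1, 3, 4, 5, 6, 7}
Step 7: find(2) -> no change; set of 2 is {2}
Step 8: find(4) -> no change; set of 4 is {0, 1, 3, 4, 5, 6, 7}
Step 9: union(5, 6) -> already same set; set of 5 now {0, 1, 3, 4, 5, 6, 7}
Component of 0: {0, 1, 3, 4, 5, 6, 7}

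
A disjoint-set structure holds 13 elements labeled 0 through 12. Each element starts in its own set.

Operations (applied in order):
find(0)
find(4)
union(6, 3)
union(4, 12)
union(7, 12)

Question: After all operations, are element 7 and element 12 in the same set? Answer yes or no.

Answer: yes

Derivation:
Step 1: find(0) -> no change; set of 0 is {0}
Step 2: find(4) -> no change; set of 4 is {4}
Step 3: union(6, 3) -> merged; set of 6 now {3, 6}
Step 4: union(4, 12) -> merged; set of 4 now {4, 12}
Step 5: union(7, 12) -> merged; set of 7 now {4, 7, 12}
Set of 7: {4, 7, 12}; 12 is a member.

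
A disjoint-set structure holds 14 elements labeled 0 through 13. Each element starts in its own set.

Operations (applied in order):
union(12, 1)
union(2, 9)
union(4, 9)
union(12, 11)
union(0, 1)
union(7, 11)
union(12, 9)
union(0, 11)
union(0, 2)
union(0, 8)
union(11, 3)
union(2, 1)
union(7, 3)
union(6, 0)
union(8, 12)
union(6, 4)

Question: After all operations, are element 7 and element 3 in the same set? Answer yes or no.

Step 1: union(12, 1) -> merged; set of 12 now {1, 12}
Step 2: union(2, 9) -> merged; set of 2 now {2, 9}
Step 3: union(4, 9) -> merged; set of 4 now {2, 4, 9}
Step 4: union(12, 11) -> merged; set of 12 now {1, 11, 12}
Step 5: union(0, 1) -> merged; set of 0 now {0, 1, 11, 12}
Step 6: union(7, 11) -> merged; set of 7 now {0, 1, 7, 11, 12}
Step 7: union(12, 9) -> merged; set of 12 now {0, 1, 2, 4, 7, 9, 11, 12}
Step 8: union(0, 11) -> already same set; set of 0 now {0, 1, 2, 4, 7, 9, 11, 12}
Step 9: union(0, 2) -> already same set; set of 0 now {0, 1, 2, 4, 7, 9, 11, 12}
Step 10: union(0, 8) -> merged; set of 0 now {0, 1, 2, 4, 7, 8, 9, 11, 12}
Step 11: union(11, 3) -> merged; set of 11 now {0, 1, 2, 3, 4, 7, 8, 9, 11, 12}
Step 12: union(2, 1) -> already same set; set of 2 now {0, 1, 2, 3, 4, 7, 8, 9, 11, 12}
Step 13: union(7, 3) -> already same set; set of 7 now {0, 1, 2, 3, 4, 7, 8, 9, 11, 12}
Step 14: union(6, 0) -> merged; set of 6 now {0, 1, 2, 3, 4, 6, 7, 8, 9, 11, 12}
Step 15: union(8, 12) -> already same set; set of 8 now {0, 1, 2, 3, 4, 6, 7, 8, 9, 11, 12}
Step 16: union(6, 4) -> already same set; set of 6 now {0, 1, 2, 3, 4, 6, 7, 8, 9, 11, 12}
Set of 7: {0, 1, 2, 3, 4, 6, 7, 8, 9, 11, 12}; 3 is a member.

Answer: yes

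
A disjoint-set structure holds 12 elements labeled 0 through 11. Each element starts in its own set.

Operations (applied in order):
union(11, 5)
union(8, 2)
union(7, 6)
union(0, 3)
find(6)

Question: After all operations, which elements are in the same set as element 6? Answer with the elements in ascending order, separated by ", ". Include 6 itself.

Answer: 6, 7

Derivation:
Step 1: union(11, 5) -> merged; set of 11 now {5, 11}
Step 2: union(8, 2) -> merged; set of 8 now {2, 8}
Step 3: union(7, 6) -> merged; set of 7 now {6, 7}
Step 4: union(0, 3) -> merged; set of 0 now {0, 3}
Step 5: find(6) -> no change; set of 6 is {6, 7}
Component of 6: {6, 7}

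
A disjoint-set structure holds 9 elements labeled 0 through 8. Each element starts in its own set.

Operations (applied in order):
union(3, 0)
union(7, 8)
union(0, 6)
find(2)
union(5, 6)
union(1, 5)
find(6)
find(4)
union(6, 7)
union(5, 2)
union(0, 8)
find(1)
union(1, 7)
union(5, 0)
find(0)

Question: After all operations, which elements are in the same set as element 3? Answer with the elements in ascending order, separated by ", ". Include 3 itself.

Answer: 0, 1, 2, 3, 5, 6, 7, 8

Derivation:
Step 1: union(3, 0) -> merged; set of 3 now {0, 3}
Step 2: union(7, 8) -> merged; set of 7 now {7, 8}
Step 3: union(0, 6) -> merged; set of 0 now {0, 3, 6}
Step 4: find(2) -> no change; set of 2 is {2}
Step 5: union(5, 6) -> merged; set of 5 now {0, 3, 5, 6}
Step 6: union(1, 5) -> merged; set of 1 now {0, 1, 3, 5, 6}
Step 7: find(6) -> no change; set of 6 is {0, 1, 3, 5, 6}
Step 8: find(4) -> no change; set of 4 is {4}
Step 9: union(6, 7) -> merged; set of 6 now {0, 1, 3, 5, 6, 7, 8}
Step 10: union(5, 2) -> merged; set of 5 now {0, 1, 2, 3, 5, 6, 7, 8}
Step 11: union(0, 8) -> already same set; set of 0 now {0, 1, 2, 3, 5, 6, 7, 8}
Step 12: find(1) -> no change; set of 1 is {0, 1, 2, 3, 5, 6, 7, 8}
Step 13: union(1, 7) -> already same set; set of 1 now {0, 1, 2, 3, 5, 6, 7, 8}
Step 14: union(5, 0) -> already same set; set of 5 now {0, 1, 2, 3, 5, 6, 7, 8}
Step 15: find(0) -> no change; set of 0 is {0, 1, 2, 3, 5, 6, 7, 8}
Component of 3: {0, 1, 2, 3, 5, 6, 7, 8}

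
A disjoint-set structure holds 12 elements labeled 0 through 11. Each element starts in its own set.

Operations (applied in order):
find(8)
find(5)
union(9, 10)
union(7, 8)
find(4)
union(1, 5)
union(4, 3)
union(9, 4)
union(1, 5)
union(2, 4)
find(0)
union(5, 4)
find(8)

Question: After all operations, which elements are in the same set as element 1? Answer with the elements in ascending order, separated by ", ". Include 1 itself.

Answer: 1, 2, 3, 4, 5, 9, 10

Derivation:
Step 1: find(8) -> no change; set of 8 is {8}
Step 2: find(5) -> no change; set of 5 is {5}
Step 3: union(9, 10) -> merged; set of 9 now {9, 10}
Step 4: union(7, 8) -> merged; set of 7 now {7, 8}
Step 5: find(4) -> no change; set of 4 is {4}
Step 6: union(1, 5) -> merged; set of 1 now {1, 5}
Step 7: union(4, 3) -> merged; set of 4 now {3, 4}
Step 8: union(9, 4) -> merged; set of 9 now {3, 4, 9, 10}
Step 9: union(1, 5) -> already same set; set of 1 now {1, 5}
Step 10: union(2, 4) -> merged; set of 2 now {2, 3, 4, 9, 10}
Step 11: find(0) -> no change; set of 0 is {0}
Step 12: union(5, 4) -> merged; set of 5 now {1, 2, 3, 4, 5, 9, 10}
Step 13: find(8) -> no change; set of 8 is {7, 8}
Component of 1: {1, 2, 3, 4, 5, 9, 10}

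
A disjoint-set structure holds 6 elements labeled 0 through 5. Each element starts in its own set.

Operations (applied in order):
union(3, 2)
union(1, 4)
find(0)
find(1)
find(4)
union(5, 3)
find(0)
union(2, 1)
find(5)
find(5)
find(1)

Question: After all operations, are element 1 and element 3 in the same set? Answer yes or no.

Step 1: union(3, 2) -> merged; set of 3 now {2, 3}
Step 2: union(1, 4) -> merged; set of 1 now {1, 4}
Step 3: find(0) -> no change; set of 0 is {0}
Step 4: find(1) -> no change; set of 1 is {1, 4}
Step 5: find(4) -> no change; set of 4 is {1, 4}
Step 6: union(5, 3) -> merged; set of 5 now {2, 3, 5}
Step 7: find(0) -> no change; set of 0 is {0}
Step 8: union(2, 1) -> merged; set of 2 now {1, 2, 3, 4, 5}
Step 9: find(5) -> no change; set of 5 is {1, 2, 3, 4, 5}
Step 10: find(5) -> no change; set of 5 is {1, 2, 3, 4, 5}
Step 11: find(1) -> no change; set of 1 is {1, 2, 3, 4, 5}
Set of 1: {1, 2, 3, 4, 5}; 3 is a member.

Answer: yes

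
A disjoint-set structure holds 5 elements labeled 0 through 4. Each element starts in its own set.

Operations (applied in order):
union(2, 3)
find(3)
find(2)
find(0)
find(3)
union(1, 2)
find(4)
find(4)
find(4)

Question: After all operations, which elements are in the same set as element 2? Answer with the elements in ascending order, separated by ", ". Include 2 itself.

Answer: 1, 2, 3

Derivation:
Step 1: union(2, 3) -> merged; set of 2 now {2, 3}
Step 2: find(3) -> no change; set of 3 is {2, 3}
Step 3: find(2) -> no change; set of 2 is {2, 3}
Step 4: find(0) -> no change; set of 0 is {0}
Step 5: find(3) -> no change; set of 3 is {2, 3}
Step 6: union(1, 2) -> merged; set of 1 now {1, 2, 3}
Step 7: find(4) -> no change; set of 4 is {4}
Step 8: find(4) -> no change; set of 4 is {4}
Step 9: find(4) -> no change; set of 4 is {4}
Component of 2: {1, 2, 3}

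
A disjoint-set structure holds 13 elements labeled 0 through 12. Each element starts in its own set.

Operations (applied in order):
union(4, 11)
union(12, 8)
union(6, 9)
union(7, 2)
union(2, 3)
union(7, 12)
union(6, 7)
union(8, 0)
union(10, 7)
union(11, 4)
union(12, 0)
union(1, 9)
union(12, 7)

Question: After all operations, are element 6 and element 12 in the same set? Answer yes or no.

Step 1: union(4, 11) -> merged; set of 4 now {4, 11}
Step 2: union(12, 8) -> merged; set of 12 now {8, 12}
Step 3: union(6, 9) -> merged; set of 6 now {6, 9}
Step 4: union(7, 2) -> merged; set of 7 now {2, 7}
Step 5: union(2, 3) -> merged; set of 2 now {2, 3, 7}
Step 6: union(7, 12) -> merged; set of 7 now {2, 3, 7, 8, 12}
Step 7: union(6, 7) -> merged; set of 6 now {2, 3, 6, 7, 8, 9, 12}
Step 8: union(8, 0) -> merged; set of 8 now {0, 2, 3, 6, 7, 8, 9, 12}
Step 9: union(10, 7) -> merged; set of 10 now {0, 2, 3, 6, 7, 8, 9, 10, 12}
Step 10: union(11, 4) -> already same set; set of 11 now {4, 11}
Step 11: union(12, 0) -> already same set; set of 12 now {0, 2, 3, 6, 7, 8, 9, 10, 12}
Step 12: union(1, 9) -> merged; set of 1 now {0, 1, 2, 3, 6, 7, 8, 9, 10, 12}
Step 13: union(12, 7) -> already same set; set of 12 now {0, 1, 2, 3, 6, 7, 8, 9, 10, 12}
Set of 6: {0, 1, 2, 3, 6, 7, 8, 9, 10, 12}; 12 is a member.

Answer: yes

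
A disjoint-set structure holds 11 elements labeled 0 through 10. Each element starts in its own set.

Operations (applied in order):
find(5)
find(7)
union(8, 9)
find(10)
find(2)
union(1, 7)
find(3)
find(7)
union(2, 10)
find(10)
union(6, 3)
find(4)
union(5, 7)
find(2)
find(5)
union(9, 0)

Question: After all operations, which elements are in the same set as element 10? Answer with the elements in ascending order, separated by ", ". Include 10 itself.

Step 1: find(5) -> no change; set of 5 is {5}
Step 2: find(7) -> no change; set of 7 is {7}
Step 3: union(8, 9) -> merged; set of 8 now {8, 9}
Step 4: find(10) -> no change; set of 10 is {10}
Step 5: find(2) -> no change; set of 2 is {2}
Step 6: union(1, 7) -> merged; set of 1 now {1, 7}
Step 7: find(3) -> no change; set of 3 is {3}
Step 8: find(7) -> no change; set of 7 is {1, 7}
Step 9: union(2, 10) -> merged; set of 2 now {2, 10}
Step 10: find(10) -> no change; set of 10 is {2, 10}
Step 11: union(6, 3) -> merged; set of 6 now {3, 6}
Step 12: find(4) -> no change; set of 4 is {4}
Step 13: union(5, 7) -> merged; set of 5 now {1, 5, 7}
Step 14: find(2) -> no change; set of 2 is {2, 10}
Step 15: find(5) -> no change; set of 5 is {1, 5, 7}
Step 16: union(9, 0) -> merged; set of 9 now {0, 8, 9}
Component of 10: {2, 10}

Answer: 2, 10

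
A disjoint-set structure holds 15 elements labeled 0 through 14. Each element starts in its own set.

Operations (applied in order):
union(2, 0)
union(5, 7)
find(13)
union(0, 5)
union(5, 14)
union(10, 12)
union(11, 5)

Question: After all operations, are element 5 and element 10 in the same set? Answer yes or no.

Step 1: union(2, 0) -> merged; set of 2 now {0, 2}
Step 2: union(5, 7) -> merged; set of 5 now {5, 7}
Step 3: find(13) -> no change; set of 13 is {13}
Step 4: union(0, 5) -> merged; set of 0 now {0, 2, 5, 7}
Step 5: union(5, 14) -> merged; set of 5 now {0, 2, 5, 7, 14}
Step 6: union(10, 12) -> merged; set of 10 now {10, 12}
Step 7: union(11, 5) -> merged; set of 11 now {0, 2, 5, 7, 11, 14}
Set of 5: {0, 2, 5, 7, 11, 14}; 10 is not a member.

Answer: no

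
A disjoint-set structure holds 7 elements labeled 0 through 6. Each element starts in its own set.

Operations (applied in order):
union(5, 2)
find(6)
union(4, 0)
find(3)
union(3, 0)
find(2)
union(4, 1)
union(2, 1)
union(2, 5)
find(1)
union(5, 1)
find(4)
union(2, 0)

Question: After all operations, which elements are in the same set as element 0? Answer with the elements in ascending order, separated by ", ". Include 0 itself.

Step 1: union(5, 2) -> merged; set of 5 now {2, 5}
Step 2: find(6) -> no change; set of 6 is {6}
Step 3: union(4, 0) -> merged; set of 4 now {0, 4}
Step 4: find(3) -> no change; set of 3 is {3}
Step 5: union(3, 0) -> merged; set of 3 now {0, 3, 4}
Step 6: find(2) -> no change; set of 2 is {2, 5}
Step 7: union(4, 1) -> merged; set of 4 now {0, 1, 3, 4}
Step 8: union(2, 1) -> merged; set of 2 now {0, 1, 2, 3, 4, 5}
Step 9: union(2, 5) -> already same set; set of 2 now {0, 1, 2, 3, 4, 5}
Step 10: find(1) -> no change; set of 1 is {0, 1, 2, 3, 4, 5}
Step 11: union(5, 1) -> already same set; set of 5 now {0, 1, 2, 3, 4, 5}
Step 12: find(4) -> no change; set of 4 is {0, 1, 2, 3, 4, 5}
Step 13: union(2, 0) -> already same set; set of 2 now {0, 1, 2, 3, 4, 5}
Component of 0: {0, 1, 2, 3, 4, 5}

Answer: 0, 1, 2, 3, 4, 5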